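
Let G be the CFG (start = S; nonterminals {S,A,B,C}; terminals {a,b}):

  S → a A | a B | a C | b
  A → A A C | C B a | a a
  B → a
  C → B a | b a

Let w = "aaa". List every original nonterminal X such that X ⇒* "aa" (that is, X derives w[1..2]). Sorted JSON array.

CNF form of G:
  S -> T0 A | T0 B | T0 C | b
  A -> A X2 | C X3 | T0 T0
  B -> a
  C -> B T0 | T1 T0
  T0 -> a
  T1 -> b
  X2 -> A C
  X3 -> B T0

Fill CYK table bottom-up (cells [i..j] with 1 ≤ i ≤ j ≤ 2 only):
  cell(1,1) a: {B,T0}  orig:{B}
  cell(2,2) a: {B,T0}  orig:{B}
  cell(1,2) aa: {A,C,S,X3}  orig:{A,C,S}

Original NTs in T[1,2] deriving "aa": ["A", "C", "S"]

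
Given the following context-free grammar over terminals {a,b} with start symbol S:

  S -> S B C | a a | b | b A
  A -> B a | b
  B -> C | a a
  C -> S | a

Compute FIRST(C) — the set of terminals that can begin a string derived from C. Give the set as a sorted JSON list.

FIRST iteration:
iter 1:
  A via A→b: +{b}
  B via B→a a: +{a}
  C via C→a: +{a}
  S via S→a a: +{a}
  S via S→b: +{b}
  FIRST(S)={a,b}  FIRST(A)={b}  FIRST(B)={a}  FIRST(C)={a}
iter 2:
  A via A→B a: +{a}
  C via C→S: +{b}
  FIRST(S)={a,b}  FIRST(A)={a,b}  FIRST(B)={a}  FIRST(C)={a,b}
iter 3:
  B via B→C: +{b}
  FIRST(S)={a,b}  FIRST(A)={a,b}  FIRST(B)={a,b}  FIRST(C)={a,b}
iter 4: (no change)
  FIRST(S)={a,b}  FIRST(A)={a,b}  FIRST(B)={a,b}  FIRST(C)={a,b}

FIRST(C) = ["a", "b"]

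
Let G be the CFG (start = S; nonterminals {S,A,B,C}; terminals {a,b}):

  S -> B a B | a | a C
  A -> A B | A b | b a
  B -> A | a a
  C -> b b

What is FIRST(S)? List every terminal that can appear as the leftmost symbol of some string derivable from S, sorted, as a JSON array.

FIRST iteration:
round 1:
  A via A→b a: +{b}
  B via B→A: +{b}
  B via B→a a: +{a}
  C via C→b b: +{b}
  S via S→B a B: +{a,b}
  FIRST(S)={a,b}  FIRST(A)={b}  FIRST(B)={a,b}  FIRST(C)={b}
round 2: (stable)
  FIRST(S)={a,b}  FIRST(A)={b}  FIRST(B)={a,b}  FIRST(C)={b}

FIRST(S) = ["a", "b"]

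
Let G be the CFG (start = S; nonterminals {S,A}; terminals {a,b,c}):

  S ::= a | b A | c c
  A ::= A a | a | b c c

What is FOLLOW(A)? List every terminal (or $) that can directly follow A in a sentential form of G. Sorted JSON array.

FIRST sets, iterate to fixpoint:
iter 1:
  A via A→a: +{a}
  A via A→b c c: +{b}
  S via S→a: +{a}
  S via S→b A: +{b}
  S via S→c c: +{c}
  S: {a,b,c}  A: {a,b}
iter 2: — fixpoint
  S: {a,b,c}  A: {a,b}

Compute FOLLOW by fixpoint:
FOLLOW(S) := {$}
pass 1:
  A→A a: FOLLOW(A) ⊇ FIRST(a) = {a}; new: +{a}
  S→b A: FOLLOW(A) ⊇ FOLLOW(S) ⊇ {$}; new: +{$}
  FOLLOW[S]={$}  FOLLOW[A]={$,a}
pass 2: (no change)
  FOLLOW[S]={$}  FOLLOW[A]={$,a}

FOLLOW(A) = ["$", "a"]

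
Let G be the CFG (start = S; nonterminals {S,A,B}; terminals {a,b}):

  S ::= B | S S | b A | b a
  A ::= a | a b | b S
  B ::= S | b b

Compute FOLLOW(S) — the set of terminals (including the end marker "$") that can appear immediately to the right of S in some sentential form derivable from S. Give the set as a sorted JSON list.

Compute FIRST by fixpoint:
iter 1:
  A via A→a: +{a}
  A via A→b S: +{b}
  B via B→b b: +{b}
  S via S→B: +{b}
  S: {b}  A: {a,b}  B: {b}
iter 2: (stable)
  S: {b}  A: {a,b}  B: {b}

FOLLOW sets:
initialize: $ ∈ FOLLOW(S)
pass 1:
  S→B: FOLLOW(B) ⊇ FOLLOW(S) ⊇ {$}; new: +{$}
  S→S S: FOLLOW(S) ⊇ FIRST(S) = {b}; new: +{b}
  S→b A: FOLLOW(A) ⊇ FOLLOW(S) ⊇ {$,b}; new: +{$,b}
  FOLLOW(S)={$,b}  FOLLOW(A)={$,b}  FOLLOW(B)={$}
pass 2:
  S→B: FOLLOW(B) ⊇ FOLLOW(S) ⊇ {$,b}; new: +{b}
  FOLLOW(S)={$,b}  FOLLOW(A)={$,b}  FOLLOW(B)={$,b}
pass 3: — fixpoint
  FOLLOW(S)={$,b}  FOLLOW(A)={$,b}  FOLLOW(B)={$,b}

FOLLOW(S) = ["$", "b"]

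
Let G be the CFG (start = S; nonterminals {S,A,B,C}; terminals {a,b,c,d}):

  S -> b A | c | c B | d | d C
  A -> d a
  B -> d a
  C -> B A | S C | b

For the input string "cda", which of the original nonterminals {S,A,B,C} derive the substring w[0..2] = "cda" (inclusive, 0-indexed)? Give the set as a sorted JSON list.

Convert to CNF:
  S -> T0 C | T2 A | T3 B | c | d
  A -> T0 T1
  B -> T0 T1
  C -> B A | S C | b
  T0 -> d
  T1 -> a
  T2 -> b
  T3 -> c

Fill CYK table bottom-up (cells [i..j] with 0 ≤ i ≤ j ≤ 2 only):
  T[0,0] 'c' = {S,T3}  orig:{S}
  T[1,1] 'd' = {S,T0}  orig:{S}
  T[2,2] 'a' = {T1}  orig:{}
  T[0,1] 'cd' = ∅
  T[1,2] 'da' = {A,B}
  T[0,2] 'cda' = {S}

Original NTs in T[0,2] deriving "cda": ["S"]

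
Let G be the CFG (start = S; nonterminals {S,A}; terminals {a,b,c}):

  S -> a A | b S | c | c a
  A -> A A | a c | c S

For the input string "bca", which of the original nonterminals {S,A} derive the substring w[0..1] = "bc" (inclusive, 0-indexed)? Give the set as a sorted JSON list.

Convert to CNF:
  S -> T0 A | T1 T0 | T2 S | c
  A -> A A | T0 T1 | T1 S
  T0 -> a
  T1 -> c
  T2 -> b

Fill CYK table bottom-up, restricted to cells inside w[0..1]:
  cell(0,0) b: {T2}  orig:{}
  cell(1,1) c: {S,T1}  orig:{S}
  cell(0,1) bc: {S}

Original NTs in T[0,1] deriving "bc": ["S"]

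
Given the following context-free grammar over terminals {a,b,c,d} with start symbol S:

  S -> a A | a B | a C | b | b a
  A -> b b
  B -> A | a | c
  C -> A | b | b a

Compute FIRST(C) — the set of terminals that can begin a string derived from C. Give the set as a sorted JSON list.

FIRST iteration:
pass 1:
  A via A→b b: +{b}
  B via B→A: +{b}
  B via B→a: +{a}
  B via B→c: +{c}
  C via C→A: +{b}
  S via S→a A: +{a}
  S via S→b: +{b}
  FIRST(S)={a,b}  FIRST(A)={b}  FIRST(B)={a,b,c}  FIRST(C)={b}
pass 2: — fixpoint
  FIRST(S)={a,b}  FIRST(A)={b}  FIRST(B)={a,b,c}  FIRST(C)={b}

FIRST(C) = ["b"]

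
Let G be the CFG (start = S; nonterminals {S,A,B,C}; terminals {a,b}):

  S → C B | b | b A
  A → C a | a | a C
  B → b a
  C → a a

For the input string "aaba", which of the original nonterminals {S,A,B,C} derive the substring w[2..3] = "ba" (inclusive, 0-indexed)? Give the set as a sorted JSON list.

Convert to CNF:
  S -> C B | T1 A | b
  A -> C T0 | T0 C | a
  B -> T1 T0
  C -> T0 T0
  T0 -> a
  T1 -> b

CYK table (by increasing span) (cells [i..j] with 2 ≤ i ≤ j ≤ 3 only):
  [2..2]={S,T1}  "b"  orig:{S}
  [3..3]={A,T0}  "a"  orig:{A}
  [2..3]={B,S}  "ba"

Original NTs in T[2,3] deriving "ba": ["B", "S"]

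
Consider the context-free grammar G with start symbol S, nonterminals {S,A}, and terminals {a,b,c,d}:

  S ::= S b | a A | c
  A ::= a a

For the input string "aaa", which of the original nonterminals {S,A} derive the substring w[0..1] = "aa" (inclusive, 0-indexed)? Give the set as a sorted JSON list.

CNF form of G:
  S -> S T1 | T0 A | c
  A -> T0 T0
  T0 -> a
  T1 -> b

CYK table (by increasing span), restricted to cells inside w[0..1]:
  [0..0]={T0}  "a"  orig:{}
  [1..1]={T0}  "a"  orig:{}
  [0..1]={A}  "aa"

Original NTs in T[0,1] deriving "aa": ["A"]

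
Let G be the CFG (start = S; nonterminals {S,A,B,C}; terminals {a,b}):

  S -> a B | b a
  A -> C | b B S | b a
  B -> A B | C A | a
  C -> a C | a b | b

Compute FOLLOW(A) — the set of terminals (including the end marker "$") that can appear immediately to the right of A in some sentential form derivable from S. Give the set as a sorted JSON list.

FIRST sets, iterate to fixpoint:
round 1:
  A via A→b B S: +{b}
  B via B→A B: +{b}
  B via B→a: +{a}
  C via C→a C: +{a}
  C via C→b: +{b}
  S via S→a B: +{a}
  S via S→b a: +{b}
  FIRST(S)={a,b}  FIRST(A)={b}  FIRST(B)={a,b}  FIRST(C)={a,b}
round 2:
  A via A→C: +{a}
  FIRST(S)={a,b}  FIRST(A)={a,b}  FIRST(B)={a,b}  FIRST(C)={a,b}
round 3: — fixpoint
  FIRST(S)={a,b}  FIRST(A)={a,b}  FIRST(B)={a,b}  FIRST(C)={a,b}

FOLLOW iteration:
seed FOLLOW(S) with $
pass 1:
  A→b B S: FOLLOW(B) ⊇ FIRST(S) = {a,b}; new: +{a,b}
  B→A B: FOLLOW(A) ⊇ FIRST(B) = {a,b}; new: +{a,b}
  B→C A: FOLLOW(C) ⊇ FIRST(A) = {a,b}; new: +{a,b}
  S→a B: FOLLOW(B) ⊇ FOLLOW(S) ⊇ {$}; new: +{$}
  FOLLOW(S)={$}  FOLLOW(A)={a,b}  FOLLOW(B)={$,a,b}  FOLLOW(C)={a,b}
pass 2:
  A→b B S: FOLLOW(S) ⊇ FOLLOW(A) ⊇ {a,b}; new: +{a,b}
  B→C A: FOLLOW(A) ⊇ FOLLOW(B) ⊇ {$,a,b}; new: +{$}
  FOLLOW(S)={$,a,b}  FOLLOW(A)={$,a,b}  FOLLOW(B)={$,a,b}  FOLLOW(C)={a,b}
pass 3:
  A→C: FOLLOW(C) ⊇ FOLLOW(A) ⊇ {$,a,b}; new: +{$}
  FOLLOW(S)={$,a,b}  FOLLOW(A)={$,a,b}  FOLLOW(B)={$,a,b}  FOLLOW(C)={$,a,b}
pass 4: done
  FOLLOW(S)={$,a,b}  FOLLOW(A)={$,a,b}  FOLLOW(B)={$,a,b}  FOLLOW(C)={$,a,b}

FOLLOW(A) = ["$", "a", "b"]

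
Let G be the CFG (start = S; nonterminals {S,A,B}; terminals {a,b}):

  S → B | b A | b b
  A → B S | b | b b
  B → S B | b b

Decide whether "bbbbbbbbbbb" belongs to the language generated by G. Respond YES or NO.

Convert to CNF:
  S -> S B | T0 A | T0 T0
  A -> B S | T0 T0 | b
  B -> S B | T0 T0
  T0 -> b

CYK fill:
  T[0,0] 'b' = {A,T0}  orig:{A}
  T[1,1] 'b' = {A,T0}  orig:{A}
  T[2,2] 'b' = {A,T0}  orig:{A}
  T[3,3] 'b' = {A,T0}  orig:{A}
  T[4,4] 'b' = {A,T0}  orig:{A}
  T[5,5] 'b' = {A,T0}  orig:{A}
  T[6,6] 'b' = {A,T0}  orig:{A}
  T[7,7] 'b' = {A,T0}  orig:{A}
  T[8,8] 'b' = {A,T0}  orig:{A}
  T[9,9] 'b' = {A,T0}  orig:{A}
  T[10,10] 'b' = {A,T0}  orig:{A}
  T[0,1] 'bb' = {A,B,S}
  T[1,2] 'bb' = {A,B,S}
  T[2,3] 'bb' = {A,B,S}
  T[3,4] 'bb' = {A,B,S}
  T[4,5] 'bb' = {A,B,S}
  T[5,6] 'bb' = {A,B,S}
  T[6,7] 'bb' = {A,B,S}
  T[7,8] 'bb' = {A,B,S}
  T[8,9] 'bb' = {A,B,S}
  T[9,10] 'bb' = {A,B,S}
  T[0,2] 'bbb' = {S}
  T[1,3] 'bbb' = {S}
  T[2,4] 'bbb' = {S}
  T[3,5] 'bbb' = {S}
  T[4,6] 'bbb' = {S}
  T[5,7] 'bbb' = {S}
  T[6,8] 'bbb' = {S}
  T[7,9] 'bbb' = {S}
  T[8,10] 'bbb' = {S}
  T[0,3] 'bbbb' = {A,B,S}
  T[1,4] 'bbbb' = {A,B,S}
  T[2,5] 'bbbb' = {A,B,S}
  T[3,6] 'bbbb' = {A,B,S}
  T[4,7] 'bbbb' = {A,B,S}
  T[5,8] 'bbbb' = {A,B,S}
  T[6,9] 'bbbb' = {A,B,S}
  T[7,10] 'bbbb' = {A,B,S}
  T[0,4] 'bbbbb' = {A,B,S}
  T[1,5] 'bbbbb' = {A,B,S}
  T[2,6] 'bbbbb' = {A,B,S}
  T[3,7] 'bbbbb' = {A,B,S}
  T[4,8] 'bbbbb' = {A,B,S}
  T[5,9] 'bbbbb' = {A,B,S}
  T[6,10] 'bbbbb' = {A,B,S}
  T[0,5] 'bbbbbb' = {A,B,S}
  T[1,6] 'bbbbbb' = {A,B,S}
  T[2,7] 'bbbbbb' = {A,B,S}
  T[3,8] 'bbbbbb' = {A,B,S}
  T[4,9] 'bbbbbb' = {A,B,S}
  T[5,10] 'bbbbbb' = {A,B,S}
  T[0,6] 'bbbbbbb' = {A,B,S}
  T[1,7] 'bbbbbbb' = {A,B,S}
  T[2,8] 'bbbbbbb' = {A,B,S}
  T[3,9] 'bbbbbbb' = {A,B,S}
  T[4,10] 'bbbbbbb' = {A,B,S}
  T[0,7] 'bbbbbbbb' = {A,B,S}
  T[1,8] 'bbbbbbbb' = {A,B,S}
  T[2,9] 'bbbbbbbb' = {A,B,S}
  T[3,10] 'bbbbbbbb' = {A,B,S}
  T[0,8] 'bbbbbbbbb' = {A,B,S}
  T[1,9] 'bbbbbbbbb' = {A,B,S}
  T[2,10] 'bbbbbbbbb' = {A,B,S}
  T[0,9] 'bbbbbbbbbb' = {A,B,S}
  T[1,10] 'bbbbbbbbbb' = {A,B,S}
  T[0,10] 'bbbbbbbbbbb' = {A,B,S}

S ∈ T[0,10] ⇒ YES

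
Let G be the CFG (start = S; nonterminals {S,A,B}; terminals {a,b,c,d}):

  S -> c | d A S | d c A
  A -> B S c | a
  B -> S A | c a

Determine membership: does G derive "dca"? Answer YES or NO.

Convert to CNF:
  S -> T2 X4 | T2 X5 | c
  A -> B X3 | a
  B -> S A | T0 T1
  T0 -> c
  T1 -> a
  T2 -> d
  X3 -> S T0
  X4 -> A S
  X5 -> T0 A

Fill CYK table bottom-up:
  cell(0,0) d: {T2}  orig:{}
  cell(1,1) c: {S,T0}  orig:{S}
  cell(2,2) a: {A,T1}  orig:{A}
  cell(0,1) dc: ∅
  cell(1,2) ca: {B,X5}  orig:{B}
  cell(0,2) dca: {S}

S ∈ T[0,2] ⇒ YES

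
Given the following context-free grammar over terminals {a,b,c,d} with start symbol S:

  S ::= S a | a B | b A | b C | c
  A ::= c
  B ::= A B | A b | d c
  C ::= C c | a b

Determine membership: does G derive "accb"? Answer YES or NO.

CNF form of G:
  S -> S T3 | T0 A | T0 C | T3 B | c
  A -> c
  B -> A B | A T0 | T1 T2
  C -> C T2 | T3 T0
  T0 -> b
  T1 -> d
  T2 -> c
  T3 -> a

CYK fill:
  cell(0,0) a: {T3}  orig:{}
  cell(1,1) c: {A,S,T2}  orig:{A,S}
  cell(2,2) c: {A,S,T2}  orig:{A,S}
  cell(3,3) b: {T0}  orig:{}
  cell(0,1) ac: ∅
  cell(1,2) cc: ∅
  cell(2,3) cb: {B}
  cell(0,2) acc: ∅
  cell(1,3) ccb: {B}
  cell(0,3) accb: {S}

S ∈ T[0,3] ⇒ YES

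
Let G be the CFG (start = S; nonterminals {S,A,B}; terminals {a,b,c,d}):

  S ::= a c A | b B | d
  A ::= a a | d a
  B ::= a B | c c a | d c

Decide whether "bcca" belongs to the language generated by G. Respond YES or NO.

CNF form of G:
  S -> T0 X5 | T3 B | d
  A -> T0 T0 | T1 T0
  B -> T0 B | T1 T2 | T2 X4
  T0 -> a
  T1 -> d
  T2 -> c
  T3 -> b
  X4 -> T2 T0
  X5 -> T2 A

CYK fill:
  [0..0]={T3}  "b"  orig:{}
  [1..1]={T2}  "c"  orig:{}
  [2..2]={T2}  "c"  orig:{}
  [3..3]={T0}  "a"  orig:{}
  [0..1]=∅  "bc"
  [1..2]=∅  "cc"
  [2..3]={X4}  "ca"  orig:{}
  [0..2]=∅  "bcc"
  [1..3]={B}  "cca"
  [0..3]={S}  "bcca"

S ∈ T[0,3] ⇒ YES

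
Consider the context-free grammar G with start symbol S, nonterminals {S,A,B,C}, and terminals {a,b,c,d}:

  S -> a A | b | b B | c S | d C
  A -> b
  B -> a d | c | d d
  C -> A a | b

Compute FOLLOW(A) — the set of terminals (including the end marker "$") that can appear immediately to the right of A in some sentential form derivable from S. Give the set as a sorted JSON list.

FIRST iteration:
iter 1:
  A via A→b: +{b}
  B via B→a d: +{a}
  B via B→c: +{c}
  B via B→d d: +{d}
  C via C→A a: +{b}
  S via S→a A: +{a}
  S via S→b: +{b}
  S via S→c S: +{c}
  S via S→d C: +{d}
  S: {a,b,c,d}  A: {b}  B: {a,c,d}  C: {b}
iter 2: — fixpoint
  S: {a,b,c,d}  A: {b}  B: {a,c,d}  C: {b}

Compute FOLLOW by fixpoint:
FOLLOW(S) := {$}
pass 1:
  C→A a: FOLLOW(A) ⊇ FIRST(a) = {a}; new: +{a}
  S→a A: FOLLOW(A) ⊇ FOLLOW(S) ⊇ {$}; new: +{$}
  S→b B: FOLLOW(B) ⊇ FOLLOW(S) ⊇ {$}; new: +{$}
  S→d C: FOLLOW(C) ⊇ FOLLOW(S) ⊇ {$}; new: +{$}
  FOLLOW[S]={$}  FOLLOW[A]={$,a}  FOLLOW[B]={$}  FOLLOW[C]={$}
pass 2: done
  FOLLOW[S]={$}  FOLLOW[A]={$,a}  FOLLOW[B]={$}  FOLLOW[C]={$}

FOLLOW(A) = ["$", "a"]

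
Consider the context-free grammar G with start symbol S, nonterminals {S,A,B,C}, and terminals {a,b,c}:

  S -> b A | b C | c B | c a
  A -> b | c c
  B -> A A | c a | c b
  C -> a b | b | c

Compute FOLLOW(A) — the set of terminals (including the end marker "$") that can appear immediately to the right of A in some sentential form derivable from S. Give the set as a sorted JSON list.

Compute FIRST by fixpoint:
iter 1:
  A via A→b: +{b}
  A via A→c c: +{c}
  B via B→A A: +{b,c}
  C via C→a b: +{a}
  C via C→b: +{b}
  C via C→c: +{c}
  S via S→b A: +{b}
  S via S→c B: +{c}
  FIRST[S]={b,c}  FIRST[A]={b,c}  FIRST[B]={b,c}  FIRST[C]={a,b,c}
iter 2: — fixpoint
  FIRST[S]={b,c}  FIRST[A]={b,c}  FIRST[B]={b,c}  FIRST[C]={a,b,c}

FOLLOW sets:
FOLLOW(S) := {$}
iter 1:
  B→A A: FOLLOW(A) ⊇ FIRST(A) = {b,c}; new: +{b,c}
  S→b A: FOLLOW(A) ⊇ FOLLOW(S) ⊇ {$}; new: +{$}
  S→b C: FOLLOW(C) ⊇ FOLLOW(S) ⊇ {$}; new: +{$}
  S→c B: FOLLOW(B) ⊇ FOLLOW(S) ⊇ {$}; new: +{$}
  S: {$}  A: {$,b,c}  B: {$}  C: {$}
iter 2: (no change)
  S: {$}  A: {$,b,c}  B: {$}  C: {$}

FOLLOW(A) = ["$", "b", "c"]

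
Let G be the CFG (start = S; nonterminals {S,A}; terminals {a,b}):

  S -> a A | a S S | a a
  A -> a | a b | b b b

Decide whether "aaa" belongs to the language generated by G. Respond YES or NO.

Convert to CNF:
  S -> T0 A | T0 T0 | T0 X3
  A -> T0 T1 | T1 X2 | a
  T0 -> a
  T1 -> b
  X2 -> T1 T1
  X3 -> S S

CYK table (by increasing span):
  T[0,0] 'a' = {A,T0}  orig:{A}
  T[1,1] 'a' = {A,T0}  orig:{A}
  T[2,2] 'a' = {A,T0}  orig:{A}
  T[0,1] 'aa' = {S}
  T[1,2] 'aa' = {S}
  T[0,2] 'aaa' = ∅

S ∉ T[0,2] ⇒ NO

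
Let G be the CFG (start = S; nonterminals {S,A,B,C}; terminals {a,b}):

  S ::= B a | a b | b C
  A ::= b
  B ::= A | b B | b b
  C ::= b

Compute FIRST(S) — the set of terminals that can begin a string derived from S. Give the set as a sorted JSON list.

Compute FIRST by fixpoint:
round 1:
  A via A→b: +{b}
  B via B→A: +{b}
  C via C→b: +{b}
  S via S→B a: +{b}
  S via S→a b: +{a}
  FIRST[S]={a,b}  FIRST[A]={b}  FIRST[B]={b}  FIRST[C]={b}
round 2: done
  FIRST[S]={a,b}  FIRST[A]={b}  FIRST[B]={b}  FIRST[C]={b}

FIRST(S) = ["a", "b"]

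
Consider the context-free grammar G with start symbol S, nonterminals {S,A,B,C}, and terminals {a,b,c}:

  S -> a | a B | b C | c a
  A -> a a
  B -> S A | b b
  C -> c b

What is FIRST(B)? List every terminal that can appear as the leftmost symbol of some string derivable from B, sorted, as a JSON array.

FIRST sets, iterate to fixpoint:
pass 1:
  A via A→a a: +{a}
  B via B→b b: +{b}
  C via C→c b: +{c}
  S via S→a: +{a}
  S via S→b C: +{b}
  S via S→c a: +{c}
  S: {a,b,c}  A: {a}  B: {b}  C: {c}
pass 2:
  B via B→S A: +{a,c}
  S: {a,b,c}  A: {a}  B: {a,b,c}  C: {c}
pass 3: done
  S: {a,b,c}  A: {a}  B: {a,b,c}  C: {c}

FIRST(B) = ["a", "b", "c"]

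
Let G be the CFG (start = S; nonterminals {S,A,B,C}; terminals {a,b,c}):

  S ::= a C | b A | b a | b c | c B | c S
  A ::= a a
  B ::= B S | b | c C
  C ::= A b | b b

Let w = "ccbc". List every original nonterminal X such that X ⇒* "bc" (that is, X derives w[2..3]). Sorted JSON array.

Convert to CNF:
  S -> T0 C | T1 B | T1 S | T2 A | T2 T0 | T2 T1
  A -> T0 T0
  B -> B S | T1 C | b
  C -> A T2 | T2 T2
  T0 -> a
  T1 -> c
  T2 -> b

Fill CYK table bottom-up — only the sub-triangle for w[2..3]:
  [2..2]={B,T2}  "b"  orig:{B}
  [3..3]={T1}  "c"  orig:{}
  [2..3]={S}  "bc"

Original NTs in T[2,3] deriving "bc": ["S"]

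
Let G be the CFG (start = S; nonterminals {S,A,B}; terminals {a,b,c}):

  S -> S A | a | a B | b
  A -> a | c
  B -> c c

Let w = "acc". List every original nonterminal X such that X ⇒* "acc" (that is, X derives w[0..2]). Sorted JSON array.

Convert to CNF:
  S -> S A | T1 B | a | b
  A -> a | c
  B -> T0 T0
  T0 -> c
  T1 -> a

CYK table (by increasing span) — only the sub-triangle for w[0..2]:
  [0..0]={A,S,T1}  "a"  orig:{A,S}
  [1..1]={A,T0}  "c"  orig:{A}
  [2..2]={A,T0}  "c"  orig:{A}
  [0..1]={S}  "ac"
  [1..2]={B}  "cc"
  [0..2]={S}  "acc"

Original NTs in T[0,2] deriving "acc": ["S"]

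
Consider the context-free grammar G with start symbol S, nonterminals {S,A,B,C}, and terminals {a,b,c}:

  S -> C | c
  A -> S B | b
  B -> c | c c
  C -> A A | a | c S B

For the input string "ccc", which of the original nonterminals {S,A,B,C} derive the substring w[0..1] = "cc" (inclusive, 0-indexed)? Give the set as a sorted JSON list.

Convert to CNF:
  S -> A A | T0 X2 | a | c
  A -> S B | b
  B -> T0 T0 | c
  C -> A A | T0 X1 | a
  T0 -> c
  X1 -> S B
  X2 -> S B

CYK table (by increasing span), restricted to cells inside w[0..1]:
  cell(0,0) c: {B,S,T0}  orig:{B,S}
  cell(1,1) c: {B,S,T0}  orig:{B,S}
  cell(0,1) cc: {A,B,X1,X2}  orig:{A,B}

Original NTs in T[0,1] deriving "cc": ["A", "B"]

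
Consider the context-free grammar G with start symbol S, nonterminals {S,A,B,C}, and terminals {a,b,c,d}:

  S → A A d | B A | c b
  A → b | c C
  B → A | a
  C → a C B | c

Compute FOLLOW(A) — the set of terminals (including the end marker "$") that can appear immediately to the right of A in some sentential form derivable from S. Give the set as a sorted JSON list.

FIRST iteration:
round 1:
  A via A→b: +{b}
  A via A→c C: +{c}
  B via B→A: +{b,c}
  B via B→a: +{a}
  C via C→a C B: +{a}
  C via C→c: +{c}
  S via S→A A d: +{b,c}
  S via S→B A: +{a}
  S: {a,b,c}  A: {b,c}  B: {a,b,c}  C: {a,c}
round 2: (stable)
  S: {a,b,c}  A: {b,c}  B: {a,b,c}  C: {a,c}

FOLLOW iteration:
initialize: $ ∈ FOLLOW(S)
iter 1:
  C→a C B: FOLLOW(C) ⊇ FIRST(B) = {a,b,c}; new: +{a,b,c}
  C→a C B: FOLLOW(B) ⊇ FOLLOW(C) ⊇ {a,b,c}; new: +{a,b,c}
  S→A A d: FOLLOW(A) ⊇ FIRST(A) = {b,c}; new: +{b,c}
  S→A A d: FOLLOW(A) ⊇ FIRST(d) = {d}; new: +{d}
  S→B A: FOLLOW(A) ⊇ FOLLOW(S) ⊇ {$}; new: +{$}
  FOLLOW(S)={$}  FOLLOW(A)={$,b,c,d}  FOLLOW(B)={a,b,c}  FOLLOW(C)={a,b,c}
iter 2:
  A→c C: FOLLOW(C) ⊇ FOLLOW(A) ⊇ {$,b,c,d}; new: +{$,d}
  B→A: FOLLOW(A) ⊇ FOLLOW(B) ⊇ {a,b,c}; new: +{a}
  C→a C B: FOLLOW(B) ⊇ FOLLOW(C) ⊇ {$,a,b,c,d}; new: +{$,d}
  FOLLOW(S)={$}  FOLLOW(A)={$,a,b,c,d}  FOLLOW(B)={$,a,b,c,d}  FOLLOW(C)={$,a,b,c,d}
iter 3: — fixpoint
  FOLLOW(S)={$}  FOLLOW(A)={$,a,b,c,d}  FOLLOW(B)={$,a,b,c,d}  FOLLOW(C)={$,a,b,c,d}

FOLLOW(A) = ["$", "a", "b", "c", "d"]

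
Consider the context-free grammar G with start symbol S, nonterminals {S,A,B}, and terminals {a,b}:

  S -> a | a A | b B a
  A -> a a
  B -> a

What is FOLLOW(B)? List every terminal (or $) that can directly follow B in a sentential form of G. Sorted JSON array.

FIRST iteration:
round 1:
  A via A→a a: +{a}
  B via B→a: +{a}
  S via S→a: +{a}
  S via S→b B a: +{b}
  FIRST(S)={a,b}  FIRST(A)={a}  FIRST(B)={a}
round 2: — fixpoint
  FIRST(S)={a,b}  FIRST(A)={a}  FIRST(B)={a}

FOLLOW iteration:
initialize: $ ∈ FOLLOW(S)
pass 1:
  S→a A: FOLLOW(A) ⊇ FOLLOW(S) ⊇ {$}; new: +{$}
  S→b B a: FOLLOW(B) ⊇ FIRST(a) = {a}; new: +{a}
  FOLLOW[S]={$}  FOLLOW[A]={$}  FOLLOW[B]={a}
pass 2: (no change)
  FOLLOW[S]={$}  FOLLOW[A]={$}  FOLLOW[B]={a}

FOLLOW(B) = ["a"]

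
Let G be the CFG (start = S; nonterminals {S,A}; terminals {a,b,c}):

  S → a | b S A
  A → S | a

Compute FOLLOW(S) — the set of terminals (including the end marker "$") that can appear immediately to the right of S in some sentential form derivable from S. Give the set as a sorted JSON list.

FIRST sets, iterate to fixpoint:
iter 1:
  A via A→a: +{a}
  S via S→a: +{a}
  S via S→b S A: +{b}
  FIRST(S)={a,b}  FIRST(A)={a}
iter 2:
  A via A→S: +{b}
  FIRST(S)={a,b}  FIRST(A)={a,b}
iter 3: (stable)
  FIRST(S)={a,b}  FIRST(A)={a,b}

FOLLOW iteration:
initialize: $ ∈ FOLLOW(S)
[1]
  S→b S A: FOLLOW(S) ⊇ FIRST(A) = {a,b}; new: +{a,b}
  S→b S A: FOLLOW(A) ⊇ FOLLOW(S) ⊇ {$,a,b}; new: +{$,a,b}
  S: {$,a,b}  A: {$,a,b}
[2] — fixpoint
  S: {$,a,b}  A: {$,a,b}

FOLLOW(S) = ["$", "a", "b"]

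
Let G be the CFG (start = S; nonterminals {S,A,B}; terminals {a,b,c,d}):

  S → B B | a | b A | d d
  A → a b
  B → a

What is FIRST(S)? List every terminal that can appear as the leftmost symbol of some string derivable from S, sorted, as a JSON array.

Compute FIRST by fixpoint:
pass 1:
  A via A→a b: +{a}
  B via B→a: +{a}
  S via S→B B: +{a}
  S via S→b A: +{b}
  S via S→d d: +{d}
  FIRST(S)={a,b,d}  FIRST(A)={a}  FIRST(B)={a}
pass 2: (no change)
  FIRST(S)={a,b,d}  FIRST(A)={a}  FIRST(B)={a}

FIRST(S) = ["a", "b", "d"]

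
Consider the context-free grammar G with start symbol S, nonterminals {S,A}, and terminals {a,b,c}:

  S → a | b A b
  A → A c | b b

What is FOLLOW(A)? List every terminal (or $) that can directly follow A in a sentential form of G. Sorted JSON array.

Compute FIRST by fixpoint:
[1]
  A via A→b b: +{b}
  S via S→a: +{a}
  S via S→b A b: +{b}
  FIRST[S]={a,b}  FIRST[A]={b}
[2] — fixpoint
  FIRST[S]={a,b}  FIRST[A]={b}

FOLLOW iteration:
initialize: $ ∈ FOLLOW(S)
pass 1:
  A→A c: FOLLOW(A) ⊇ FIRST(c) = {c}; new: +{c}
  S→b A b: FOLLOW(A) ⊇ FIRST(b) = {b}; new: +{b}
  FOLLOW(S)={$}  FOLLOW(A)={b,c}
pass 2: done
  FOLLOW(S)={$}  FOLLOW(A)={b,c}

FOLLOW(A) = ["b", "c"]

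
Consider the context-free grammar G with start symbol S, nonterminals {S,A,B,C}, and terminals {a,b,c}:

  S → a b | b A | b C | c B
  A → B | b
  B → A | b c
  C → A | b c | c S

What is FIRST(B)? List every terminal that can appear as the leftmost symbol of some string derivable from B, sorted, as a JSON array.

Compute FIRST by fixpoint:
round 1:
  A via A→b: +{b}
  B via B→A: +{b}
  C via C→A: +{b}
  C via C→c S: +{c}
  S via S→a b: +{a}
  S via S→b A: +{b}
  S via S→c B: +{c}
  FIRST(S)={a,b,c}  FIRST(A)={b}  FIRST(B)={b}  FIRST(C)={b,c}
round 2: (stable)
  FIRST(S)={a,b,c}  FIRST(A)={b}  FIRST(B)={b}  FIRST(C)={b,c}

FIRST(B) = ["b"]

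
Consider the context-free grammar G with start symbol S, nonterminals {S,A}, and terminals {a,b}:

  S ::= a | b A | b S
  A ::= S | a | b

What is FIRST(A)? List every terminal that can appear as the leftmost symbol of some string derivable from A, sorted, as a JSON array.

FIRST iteration:
round 1:
  A via A→a: +{a}
  A via A→b: +{b}
  S via S→a: +{a}
  S via S→b A: +{b}
  FIRST(S)={a,b}  FIRST(A)={a,b}
round 2: (no change)
  FIRST(S)={a,b}  FIRST(A)={a,b}

FIRST(A) = ["a", "b"]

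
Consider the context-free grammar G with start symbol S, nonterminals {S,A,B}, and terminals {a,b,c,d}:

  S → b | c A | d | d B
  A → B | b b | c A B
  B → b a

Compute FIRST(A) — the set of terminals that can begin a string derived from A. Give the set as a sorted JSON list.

Compute FIRST by fixpoint:
[1]
  A via A→b b: +{b}
  A via A→c A B: +{c}
  B via B→b a: +{b}
  S via S→b: +{b}
  S via S→c A: +{c}
  S via S→d: +{d}
  FIRST[S]={b,c,d}  FIRST[A]={b,c}  FIRST[B]={b}
[2] (no change)
  FIRST[S]={b,c,d}  FIRST[A]={b,c}  FIRST[B]={b}

FIRST(A) = ["b", "c"]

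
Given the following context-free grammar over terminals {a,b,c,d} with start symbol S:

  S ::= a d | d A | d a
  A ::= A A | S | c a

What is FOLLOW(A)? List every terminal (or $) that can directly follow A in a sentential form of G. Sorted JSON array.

FIRST iteration:
iter 1:
  A via A→c a: +{c}
  S via S→a d: +{a}
  S via S→d A: +{d}
  FIRST(S)={a,d}  FIRST(A)={c}
iter 2:
  A via A→S: +{a,d}
  FIRST(S)={a,d}  FIRST(A)={a,c,d}
iter 3: — fixpoint
  FIRST(S)={a,d}  FIRST(A)={a,c,d}

FOLLOW iteration:
initialize: $ ∈ FOLLOW(S)
iter 1:
  A→A A: FOLLOW(A) ⊇ FIRST(A) = {a,c,d}; new: +{a,c,d}
  A→S: FOLLOW(S) ⊇ FOLLOW(A) ⊇ {a,c,d}; new: +{a,c,d}
  S→d A: FOLLOW(A) ⊇ FOLLOW(S) ⊇ {$,a,c,d}; new: +{$}
  FOLLOW(S)={$,a,c,d}  FOLLOW(A)={$,a,c,d}
iter 2: done
  FOLLOW(S)={$,a,c,d}  FOLLOW(A)={$,a,c,d}

FOLLOW(A) = ["$", "a", "c", "d"]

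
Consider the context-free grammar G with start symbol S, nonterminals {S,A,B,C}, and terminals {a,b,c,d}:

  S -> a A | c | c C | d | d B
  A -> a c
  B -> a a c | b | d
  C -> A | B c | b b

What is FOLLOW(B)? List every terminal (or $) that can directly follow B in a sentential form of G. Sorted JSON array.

FIRST sets, iterate to fixpoint:
iter 1:
  A via A→a c: +{a}
  B via B→a a c: +{a}
  B via B→b: +{b}
  B via B→d: +{d}
  C via C→A: +{a}
  C via C→B c: +{b,d}
  S via S→a A: +{a}
  S via S→c: +{c}
  S via S→d: +{d}
  S: {a,c,d}  A: {a}  B: {a,b,d}  C: {a,b,d}
iter 2: (stable)
  S: {a,c,d}  A: {a}  B: {a,b,d}  C: {a,b,d}

Compute FOLLOW by fixpoint:
FOLLOW(S) := {$}
iter 1:
  C→B c: FOLLOW(B) ⊇ FIRST(c) = {c}; new: +{c}
  S→a A: FOLLOW(A) ⊇ FOLLOW(S) ⊇ {$}; new: +{$}
  S→c C: FOLLOW(C) ⊇ FOLLOW(S) ⊇ {$}; new: +{$}
  S→d B: FOLLOW(B) ⊇ FOLLOW(S) ⊇ {$}; new: +{$}
  S: {$}  A: {$}  B: {$,c}  C: {$}
iter 2: — fixpoint
  S: {$}  A: {$}  B: {$,c}  C: {$}

FOLLOW(B) = ["$", "c"]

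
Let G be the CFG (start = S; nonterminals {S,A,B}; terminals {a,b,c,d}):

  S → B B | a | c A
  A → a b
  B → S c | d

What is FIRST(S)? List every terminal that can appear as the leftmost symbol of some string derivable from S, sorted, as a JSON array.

Compute FIRST by fixpoint:
[1]
  A via A→a b: +{a}
  B via B→d: +{d}
  S via S→B B: +{d}
  S via S→a: +{a}
  S via S→c A: +{c}
  FIRST(S)={a,c,d}  FIRST(A)={a}  FIRST(B)={d}
[2]
  B via B→S c: +{a,c}
  FIRST(S)={a,c,d}  FIRST(A)={a}  FIRST(B)={a,c,d}
[3] (no change)
  FIRST(S)={a,c,d}  FIRST(A)={a}  FIRST(B)={a,c,d}

FIRST(S) = ["a", "c", "d"]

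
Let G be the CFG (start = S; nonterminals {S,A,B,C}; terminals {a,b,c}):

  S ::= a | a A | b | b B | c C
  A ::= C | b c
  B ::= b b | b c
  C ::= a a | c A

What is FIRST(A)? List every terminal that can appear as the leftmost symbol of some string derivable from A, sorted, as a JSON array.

FIRST iteration:
pass 1:
  A via A→b c: +{b}
  B via B→b b: +{b}
  C via C→a a: +{a}
  C via C→c A: +{c}
  S via S→a: +{a}
  S via S→b: +{b}
  S via S→c C: +{c}
  S: {a,b,c}  A: {b}  B: {b}  C: {a,c}
pass 2:
  A via A→C: +{a,c}
  S: {a,b,c}  A: {a,b,c}  B: {b}  C: {a,c}
pass 3: (no change)
  S: {a,b,c}  A: {a,b,c}  B: {b}  C: {a,c}

FIRST(A) = ["a", "b", "c"]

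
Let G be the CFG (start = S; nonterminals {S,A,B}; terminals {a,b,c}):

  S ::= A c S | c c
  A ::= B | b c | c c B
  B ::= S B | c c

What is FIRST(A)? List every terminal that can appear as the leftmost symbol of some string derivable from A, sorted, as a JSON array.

Compute FIRST by fixpoint:
iter 1:
  A via A→b c: +{b}
  A via A→c c B: +{c}
  B via B→c c: +{c}
  S via S→A c S: +{b,c}
  S: {b,c}  A: {b,c}  B: {c}
iter 2:
  B via B→S B: +{b}
  S: {b,c}  A: {b,c}  B: {b,c}
iter 3: (stable)
  S: {b,c}  A: {b,c}  B: {b,c}

FIRST(A) = ["b", "c"]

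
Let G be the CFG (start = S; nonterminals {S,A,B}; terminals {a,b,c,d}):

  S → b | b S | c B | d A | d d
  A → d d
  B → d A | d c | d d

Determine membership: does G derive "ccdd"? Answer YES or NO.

Convert to CNF:
  S -> T0 A | T0 T0 | T1 B | T2 S | b
  A -> T0 T0
  B -> T0 A | T0 T0 | T0 T1
  T0 -> d
  T1 -> c
  T2 -> b

CYK fill:
  [0..0]={T1}  "c"  orig:{}
  [1..1]={T1}  "c"  orig:{}
  [2..2]={T0}  "d"  orig:{}
  [3..3]={T0}  "d"  orig:{}
  [0..1]=∅  "cc"
  [1..2]=∅  "cd"
  [2..3]={A,B,S}  "dd"
  [0..2]=∅  "ccd"
  [1..3]={S}  "cdd"
  [0..3]=∅  "ccdd"

S ∉ T[0,3] ⇒ NO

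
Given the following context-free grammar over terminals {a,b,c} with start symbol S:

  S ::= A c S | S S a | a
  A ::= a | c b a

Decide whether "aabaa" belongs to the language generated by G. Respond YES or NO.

CNF form of G:
  S -> A X4 | S X5 | a
  A -> T0 X3 | a
  T0 -> c
  T1 -> b
  T2 -> a
  X3 -> T1 T2
  X4 -> T0 S
  X5 -> S T2

CYK table (by increasing span):
  T[0,0] 'a' = {A,S,T2}  orig:{A,S}
  T[1,1] 'a' = {A,S,T2}  orig:{A,S}
  T[2,2] 'b' = {T1}  orig:{}
  T[3,3] 'a' = {A,S,T2}  orig:{A,S}
  T[4,4] 'a' = {A,S,T2}  orig:{A,S}
  T[0,1] 'aa' = {X5}  orig:{}
  T[1,2] 'ab' = ∅
  T[2,3] 'ba' = {X3}  orig:{}
  T[3,4] 'aa' = {X5}  orig:{}
  T[0,2] 'aab' = ∅
  T[1,3] 'aba' = ∅
  T[2,4] 'baa' = ∅
  T[0,3] 'aaba' = ∅
  T[1,4] 'abaa' = ∅
  T[0,4] 'aabaa' = ∅

S ∉ T[0,4] ⇒ NO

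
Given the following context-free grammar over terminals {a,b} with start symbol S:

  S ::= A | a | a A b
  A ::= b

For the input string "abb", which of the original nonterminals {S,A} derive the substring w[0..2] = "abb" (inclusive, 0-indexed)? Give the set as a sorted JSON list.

CNF form of G:
  S -> T0 X2 | a | b
  A -> b
  T0 -> a
  T1 -> b
  X2 -> A T1

Fill CYK table bottom-up, restricted to cells inside w[0..2]:
  T[0,0] 'a' = {S,T0}  orig:{S}
  T[1,1] 'b' = {A,S,T1}  orig:{A,S}
  T[2,2] 'b' = {A,S,T1}  orig:{A,S}
  T[0,1] 'ab' = ∅
  T[1,2] 'bb' = {X2}  orig:{}
  T[0,2] 'abb' = {S}

Original NTs in T[0,2] deriving "abb": ["S"]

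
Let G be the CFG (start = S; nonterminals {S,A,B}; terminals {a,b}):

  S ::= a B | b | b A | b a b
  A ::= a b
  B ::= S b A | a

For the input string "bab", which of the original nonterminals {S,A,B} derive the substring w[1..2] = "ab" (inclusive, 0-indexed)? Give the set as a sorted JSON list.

Convert to CNF:
  S -> T0 B | T1 A | T1 X3 | b
  A -> T0 T1
  B -> S X2 | a
  T0 -> a
  T1 -> b
  X2 -> T1 A
  X3 -> T0 T1

CYK fill — only the sub-triangle for w[1..2]:
  cell(1,1) a: {B,T0}  orig:{B}
  cell(2,2) b: {S,T1}  orig:{S}
  cell(1,2) ab: {A,X3}  orig:{A}

Original NTs in T[1,2] deriving "ab": ["A"]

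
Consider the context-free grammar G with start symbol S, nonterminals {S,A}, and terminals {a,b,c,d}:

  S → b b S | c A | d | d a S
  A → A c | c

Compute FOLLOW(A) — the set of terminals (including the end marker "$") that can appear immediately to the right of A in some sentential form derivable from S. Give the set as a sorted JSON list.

FIRST sets, iterate to fixpoint:
iter 1:
  A via A→c: +{c}
  S via S→b b S: +{b}
  S via S→c A: +{c}
  S via S→d: +{d}
  FIRST(S)={b,c,d}  FIRST(A)={c}
iter 2: done
  FIRST(S)={b,c,d}  FIRST(A)={c}

FOLLOW sets:
FOLLOW(S) := {$}
[1]
  A→A c: FOLLOW(A) ⊇ FIRST(c) = {c}; new: +{c}
  S→c A: FOLLOW(A) ⊇ FOLLOW(S) ⊇ {$}; new: +{$}
  FOLLOW[S]={$}  FOLLOW[A]={$,c}
[2] (no change)
  FOLLOW[S]={$}  FOLLOW[A]={$,c}

FOLLOW(A) = ["$", "c"]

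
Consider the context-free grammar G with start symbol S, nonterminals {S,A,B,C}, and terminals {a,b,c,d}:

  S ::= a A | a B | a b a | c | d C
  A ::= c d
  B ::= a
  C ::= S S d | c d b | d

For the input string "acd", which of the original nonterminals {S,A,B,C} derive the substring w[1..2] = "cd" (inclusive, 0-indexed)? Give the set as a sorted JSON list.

Convert to CNF:
  S -> T1 C | T3 A | T3 B | T3 X6 | c
  A -> T0 T1
  B -> a
  C -> S X4 | T0 X5 | d
  T0 -> c
  T1 -> d
  T2 -> b
  T3 -> a
  X4 -> S T1
  X5 -> T1 T2
  X6 -> T2 T3

CYK table (by increasing span), restricted to cells inside w[1..2]:
  T[1,1] 'c' = {S,T0}  orig:{S}
  T[2,2] 'd' = {C,T1}  orig:{C}
  T[1,2] 'cd' = {A,X4}  orig:{A}

Original NTs in T[1,2] deriving "cd": ["A"]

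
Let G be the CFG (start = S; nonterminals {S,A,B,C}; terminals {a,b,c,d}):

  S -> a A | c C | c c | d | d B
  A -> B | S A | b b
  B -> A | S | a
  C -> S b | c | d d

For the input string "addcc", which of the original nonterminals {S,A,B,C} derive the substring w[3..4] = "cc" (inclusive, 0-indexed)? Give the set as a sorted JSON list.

CNF form of G:
  S -> T0 A | T2 C | T2 T2 | T3 B | d
  A -> S A | T0 A | T1 T1 | T2 C | T2 T2 | T3 B | a | d
  B -> S A | T0 A | T1 T1 | T2 C | T2 T2 | T3 B | a | d
  C -> S T1 | T3 T3 | c
  T0 -> a
  T1 -> b
  T2 -> c
  T3 -> d

CYK table (by increasing span) — only the sub-triangle for w[3..4]:
  [3..3]={C,T2}  "c"  orig:{C}
  [4..4]={C,T2}  "c"  orig:{C}
  [3..4]={A,B,S}  "cc"

Original NTs in T[3,4] deriving "cc": ["A", "B", "S"]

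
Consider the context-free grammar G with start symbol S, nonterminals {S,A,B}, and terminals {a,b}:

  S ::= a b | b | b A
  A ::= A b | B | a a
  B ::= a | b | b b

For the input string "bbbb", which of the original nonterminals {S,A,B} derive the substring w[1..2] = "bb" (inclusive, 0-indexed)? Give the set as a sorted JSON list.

Convert to CNF:
  S -> T0 A | T1 T0 | b
  A -> A T0 | T0 T0 | T1 T1 | a | b
  B -> T0 T0 | a | b
  T0 -> b
  T1 -> a

CYK fill — only the sub-triangle for w[1..2]:
  [1..1]={A,B,S,T0}  "b"  orig:{A,B,S}
  [2..2]={A,B,S,T0}  "b"  orig:{A,B,S}
  [1..2]={A,B,S}  "bb"

Original NTs in T[1,2] deriving "bb": ["A", "B", "S"]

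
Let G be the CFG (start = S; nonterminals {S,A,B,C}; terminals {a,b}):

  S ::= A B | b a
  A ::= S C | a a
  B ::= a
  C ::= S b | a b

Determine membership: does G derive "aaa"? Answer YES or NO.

CNF form of G:
  S -> A B | T1 T0
  A -> S C | T0 T0
  B -> a
  C -> S T1 | T0 T1
  T0 -> a
  T1 -> b

Fill CYK table bottom-up:
  cell(0,0) a: {B,T0}  orig:{B}
  cell(1,1) a: {B,T0}  orig:{B}
  cell(2,2) a: {B,T0}  orig:{B}
  cell(0,1) aa: {A}
  cell(1,2) aa: {A}
  cell(0,2) aaa: {S}

S ∈ T[0,2] ⇒ YES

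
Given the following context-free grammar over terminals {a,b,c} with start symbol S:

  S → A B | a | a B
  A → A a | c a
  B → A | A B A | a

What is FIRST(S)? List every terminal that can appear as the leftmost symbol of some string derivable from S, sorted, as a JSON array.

FIRST iteration:
pass 1:
  A via A→c a: +{c}
  B via B→A: +{c}
  B via B→a: +{a}
  S via S→A B: +{c}
  S via S→a: +{a}
  FIRST[S]={a,c}  FIRST[A]={c}  FIRST[B]={a,c}
pass 2: (no change)
  FIRST[S]={a,c}  FIRST[A]={c}  FIRST[B]={a,c}

FIRST(S) = ["a", "c"]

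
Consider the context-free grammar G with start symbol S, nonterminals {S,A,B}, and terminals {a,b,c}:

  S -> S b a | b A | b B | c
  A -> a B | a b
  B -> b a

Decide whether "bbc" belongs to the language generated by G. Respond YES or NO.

Convert to CNF:
  S -> S X2 | T1 A | T1 B | c
  A -> T0 B | T0 T1
  B -> T1 T0
  T0 -> a
  T1 -> b
  X2 -> T1 T0

CYK fill:
  cell(0,0) b: {T1}  orig:{}
  cell(1,1) b: {T1}  orig:{}
  cell(2,2) c: {S}
  cell(0,1) bb: ∅
  cell(1,2) bc: ∅
  cell(0,2) bbc: ∅

S ∉ T[0,2] ⇒ NO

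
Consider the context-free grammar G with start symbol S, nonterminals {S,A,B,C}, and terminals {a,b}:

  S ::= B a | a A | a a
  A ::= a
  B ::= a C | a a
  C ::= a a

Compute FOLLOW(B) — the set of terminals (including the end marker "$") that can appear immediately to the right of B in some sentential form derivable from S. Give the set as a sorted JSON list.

FIRST sets, iterate to fixpoint:
round 1:
  A via A→a: +{a}
  B via B→a C: +{a}
  C via C→a a: +{a}
  S via S→B a: +{a}
  FIRST[S]={a}  FIRST[A]={a}  FIRST[B]={a}  FIRST[C]={a}
round 2: — fixpoint
  FIRST[S]={a}  FIRST[A]={a}  FIRST[B]={a}  FIRST[C]={a}

FOLLOW sets:
seed FOLLOW(S) with $
iter 1:
  S→B a: FOLLOW(B) ⊇ FIRST(a) = {a}; new: +{a}
  S→a A: FOLLOW(A) ⊇ FOLLOW(S) ⊇ {$}; new: +{$}
  FOLLOW(S)={$}  FOLLOW(A)={$}  FOLLOW(B)={a}  FOLLOW(C)={}
iter 2:
  B→a C: FOLLOW(C) ⊇ FOLLOW(B) ⊇ {a}; new: +{a}
  FOLLOW(S)={$}  FOLLOW(A)={$}  FOLLOW(B)={a}  FOLLOW(C)={a}
iter 3: (no change)
  FOLLOW(S)={$}  FOLLOW(A)={$}  FOLLOW(B)={a}  FOLLOW(C)={a}

FOLLOW(B) = ["a"]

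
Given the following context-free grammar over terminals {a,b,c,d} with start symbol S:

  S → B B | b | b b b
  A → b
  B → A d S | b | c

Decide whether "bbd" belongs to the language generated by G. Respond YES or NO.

CNF form of G:
  S -> B B | T1 X3 | b
  A -> b
  B -> A X2 | b | c
  T0 -> d
  T1 -> b
  X2 -> T0 S
  X3 -> T1 T1

CYK fill:
  cell(0,0) b: {A,B,S,T1}  orig:{A,B,S}
  cell(1,1) b: {A,B,S,T1}  orig:{A,B,S}
  cell(2,2) d: {T0}  orig:{}
  cell(0,1) bb: {S,X3}  orig:{S}
  cell(1,2) bd: ∅
  cell(0,2) bbd: ∅

S ∉ T[0,2] ⇒ NO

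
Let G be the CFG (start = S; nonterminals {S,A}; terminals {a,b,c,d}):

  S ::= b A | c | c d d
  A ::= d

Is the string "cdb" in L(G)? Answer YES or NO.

CNF form of G:
  S -> T0 A | T1 X3 | c
  A -> d
  T0 -> b
  T1 -> c
  T2 -> d
  X3 -> T2 T2

CYK table (by increasing span):
  [0..0]={S,T1}  "c"  orig:{S}
  [1..1]={A,T2}  "d"  orig:{A}
  [2..2]={T0}  "b"  orig:{}
  [0..1]=∅  "cd"
  [1..2]=∅  "db"
  [0..2]=∅  "cdb"

S ∉ T[0,2] ⇒ NO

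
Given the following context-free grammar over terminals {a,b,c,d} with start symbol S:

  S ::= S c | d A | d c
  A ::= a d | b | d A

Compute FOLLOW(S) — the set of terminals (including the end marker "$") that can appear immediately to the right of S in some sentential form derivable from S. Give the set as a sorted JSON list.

Compute FIRST by fixpoint:
[1]
  A via A→a d: +{a}
  A via A→b: +{b}
  A via A→d A: +{d}
  S via S→d A: +{d}
  FIRST(S)={d}  FIRST(A)={a,b,d}
[2] done
  FIRST(S)={d}  FIRST(A)={a,b,d}

Compute FOLLOW by fixpoint:
initialize: $ ∈ FOLLOW(S)
[1]
  S→S c: FOLLOW(S) ⊇ FIRST(c) = {c}; new: +{c}
  S→d A: FOLLOW(A) ⊇ FOLLOW(S) ⊇ {$,c}; new: +{$,c}
  S: {$,c}  A: {$,c}
[2] — fixpoint
  S: {$,c}  A: {$,c}

FOLLOW(S) = ["$", "c"]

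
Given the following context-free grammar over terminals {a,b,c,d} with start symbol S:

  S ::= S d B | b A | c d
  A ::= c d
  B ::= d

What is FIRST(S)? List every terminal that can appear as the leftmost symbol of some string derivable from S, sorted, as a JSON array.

FIRST sets, iterate to fixpoint:
[1]
  A via A→c d: +{c}
  B via B→d: +{d}
  S via S→b A: +{b}
  S via S→c d: +{c}
  FIRST(S)={b,c}  FIRST(A)={c}  FIRST(B)={d}
[2] (stable)
  FIRST(S)={b,c}  FIRST(A)={c}  FIRST(B)={d}

FIRST(S) = ["b", "c"]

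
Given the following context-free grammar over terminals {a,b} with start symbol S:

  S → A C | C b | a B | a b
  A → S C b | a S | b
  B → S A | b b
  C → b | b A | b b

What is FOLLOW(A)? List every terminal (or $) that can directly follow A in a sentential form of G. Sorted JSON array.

FIRST iteration:
round 1:
  A via A→a S: +{a}
  A via A→b: +{b}
  B via B→b b: +{b}
  C via C→b: +{b}
  S via S→A C: +{a,b}
  FIRST[S]={a,b}  FIRST[A]={a,b}  FIRST[B]={b}  FIRST[C]={b}
round 2:
  B via B→S A: +{a}
  FIRST[S]={a,b}  FIRST[A]={a,b}  FIRST[B]={a,b}  FIRST[C]={b}
round 3: done
  FIRST[S]={a,b}  FIRST[A]={a,b}  FIRST[B]={a,b}  FIRST[C]={b}

Compute FOLLOW by fixpoint:
initialize: $ ∈ FOLLOW(S)
[1]
  A→S C b: FOLLOW(S) ⊇ FIRST(C) = {b}; new: +{b}
  A→S C b: FOLLOW(C) ⊇ FIRST(b) = {b}; new: +{b}
  B→S A: FOLLOW(S) ⊇ FIRST(A) = {a,b}; new: +{a}
  C→b A: FOLLOW(A) ⊇ FOLLOW(C) ⊇ {b}; new: +{b}
  S→A C: FOLLOW(C) ⊇ FOLLOW(S) ⊇ {$,a,b}; new: +{$,a}
  S→a B: FOLLOW(B) ⊇ FOLLOW(S) ⊇ {$,a,b}; new: +{$,a,b}
  FOLLOW(S)={$,a,b}  FOLLOW(A)={b}  FOLLOW(B)={$,a,b}  FOLLOW(C)={$,a,b}
[2]
  B→S A: FOLLOW(A) ⊇ FOLLOW(B) ⊇ {$,a,b}; new: +{$,a}
  FOLLOW(S)={$,a,b}  FOLLOW(A)={$,a,b}  FOLLOW(B)={$,a,b}  FOLLOW(C)={$,a,b}
[3] — fixpoint
  FOLLOW(S)={$,a,b}  FOLLOW(A)={$,a,b}  FOLLOW(B)={$,a,b}  FOLLOW(C)={$,a,b}

FOLLOW(A) = ["$", "a", "b"]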